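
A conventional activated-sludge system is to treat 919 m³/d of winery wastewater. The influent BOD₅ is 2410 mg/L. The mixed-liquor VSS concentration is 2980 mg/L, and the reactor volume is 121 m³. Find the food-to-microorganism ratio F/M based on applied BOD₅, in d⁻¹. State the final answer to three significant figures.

F/M = Q·S₀ / (V·X) = 919 × 2410 / (121.0 × 2980) = 6.142 g BOD₅·(g VSS·d)⁻¹.

F/M ≈ 6.14 d⁻¹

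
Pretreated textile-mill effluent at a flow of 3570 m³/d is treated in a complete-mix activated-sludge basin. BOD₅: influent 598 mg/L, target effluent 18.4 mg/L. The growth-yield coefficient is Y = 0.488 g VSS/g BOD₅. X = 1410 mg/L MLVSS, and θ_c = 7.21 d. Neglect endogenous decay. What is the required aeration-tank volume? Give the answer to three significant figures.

V ≈ 5160 m³

V·X = Y·Q·ΔS·θ_c gives V = 0.488 × 3570 × (598 − 18.4) × 7.21 / 1410 = 5163 m³.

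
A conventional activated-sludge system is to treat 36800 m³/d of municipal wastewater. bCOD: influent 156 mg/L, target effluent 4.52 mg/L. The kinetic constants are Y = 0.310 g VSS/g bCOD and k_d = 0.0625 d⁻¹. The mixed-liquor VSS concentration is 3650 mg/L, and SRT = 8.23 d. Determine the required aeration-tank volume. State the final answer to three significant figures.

Steady-state biomass mass balance: V·X·(1 + k_d·θ_c) = Y·Q·(S₀ − S)·θ_c, so V = 0.310 × 36800 × (156 − 4.52) × 8.23 / [3650 × (1 + 0.0625 × 8.23)] = 1.42×10^7 / 5527 = 2573 m³.

V ≈ 2570 m³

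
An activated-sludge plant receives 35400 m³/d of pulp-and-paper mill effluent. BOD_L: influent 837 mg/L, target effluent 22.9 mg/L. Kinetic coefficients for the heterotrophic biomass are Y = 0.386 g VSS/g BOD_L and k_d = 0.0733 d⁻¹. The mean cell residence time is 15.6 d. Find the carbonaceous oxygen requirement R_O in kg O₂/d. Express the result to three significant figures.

R_O ≈ 21400 kg O₂/d

Observed yield with endogenous decay: Y_obs = Y / (1 + k_d·θ_c) = 0.386 / (1 + 0.0733 × 15.6) = 0.386 / 2.143 = 0.1801 g VSS/g BOD_L.
Mass of BOD_L removed per day: Q(S₀ − S) = 35400 × 814.1 g/m³ = 28819 kg/d.
Biomass synthesised: P_X = Y_obs × 28819 = 5190 kg VSS/d.
R_O = Q·(S₀ − S) − 1.42·P_X = 28819 − 1.42 × 5190 = 21450 kg O₂/d.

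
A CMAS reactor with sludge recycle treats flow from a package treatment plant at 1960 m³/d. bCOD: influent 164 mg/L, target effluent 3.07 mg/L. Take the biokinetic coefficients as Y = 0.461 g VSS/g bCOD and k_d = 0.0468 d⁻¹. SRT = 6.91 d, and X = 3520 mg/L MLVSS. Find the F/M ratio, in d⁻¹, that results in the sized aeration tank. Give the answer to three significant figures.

Steady-state biomass mass balance: V·X·(1 + k_d·θ_c) = Y·Q·(S₀ − S)·θ_c, so V = 0.461 × 1960 × (164 − 3.07) × 6.91 / [3520 × (1 + 0.0468 × 6.91)] = 1×10^6 / 4658 = 215.7 m³.
F/M = applied load / biomass = Q·S₀/(V·X) = 1960 × 164 / (215.7 × 3520) = 0.4234 d⁻¹.

F/M ≈ 0.423 d⁻¹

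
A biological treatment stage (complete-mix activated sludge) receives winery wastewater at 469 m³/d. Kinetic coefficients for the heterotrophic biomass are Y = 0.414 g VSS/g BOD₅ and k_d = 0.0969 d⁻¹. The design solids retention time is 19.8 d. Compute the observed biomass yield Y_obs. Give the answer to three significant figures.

Correct the yield for decay: Y_obs = Y/(1 + k_d θ_c) = 0.414 / (1 + 0.0969 × 19.8) = 0.414 / 2.919 = 0.1418.

Y_obs ≈ 0.142 g VSS/g BOD₅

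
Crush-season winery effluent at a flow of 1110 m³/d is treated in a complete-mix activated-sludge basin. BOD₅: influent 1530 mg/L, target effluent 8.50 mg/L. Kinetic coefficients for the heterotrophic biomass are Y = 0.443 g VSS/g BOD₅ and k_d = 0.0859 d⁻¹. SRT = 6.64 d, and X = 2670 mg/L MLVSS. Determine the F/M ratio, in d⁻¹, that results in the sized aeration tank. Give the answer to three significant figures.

From the SRT design equation V = Y Q (S₀−S) θ_c / [X (1 + k_d θ_c)] = 0.443 × 1110 × (1530 − 8.50) × 6.64 / [2670 × (1 + 0.0859 × 6.64)] = 4.97×10^6 / 4193 = 1185 m³.
F/M = applied load / biomass = Q·S₀/(V·X) = 1110 × 1530 / (1185 × 2670) = 0.5368 d⁻¹.

F/M ≈ 0.537 d⁻¹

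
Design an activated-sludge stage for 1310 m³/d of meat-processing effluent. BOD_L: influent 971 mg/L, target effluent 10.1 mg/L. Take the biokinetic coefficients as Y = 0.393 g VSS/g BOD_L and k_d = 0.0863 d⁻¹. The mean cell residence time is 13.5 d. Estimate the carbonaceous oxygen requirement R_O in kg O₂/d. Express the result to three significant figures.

Correct the yield for decay: Y_obs = Y/(1 + k_d θ_c) = 0.393 / (1 + 0.0863 × 13.5) = 0.393 / 2.165 = 0.1815.
Q·(S₀ − S) = 1310 × (971 − 10.1) × 10⁻³ = 1259 kg/d removed.
Biomass synthesised: P_X = Y_obs × 1259 = 228.5 kg VSS/d.
Carbonaceous O₂ demand = substrate oxidised − cell-mass equivalent = 1259 − 1.42 × 228.5 = 934.3 kg O₂/d.

R_O ≈ 934 kg O₂/d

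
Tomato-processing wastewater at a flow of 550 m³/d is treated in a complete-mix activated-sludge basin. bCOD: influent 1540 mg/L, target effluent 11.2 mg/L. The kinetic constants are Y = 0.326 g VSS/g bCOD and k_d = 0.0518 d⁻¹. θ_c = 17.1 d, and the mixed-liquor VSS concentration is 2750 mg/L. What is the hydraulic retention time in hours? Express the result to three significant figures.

τ ≈ 39.4 h

Rearranging the biomass balance for a CMAS with decay, V = Y·Q·ΔS·θ_c / [X·(1+k_d θ_c)] = 0.326 × 550 × (1540 − 11.2) × 17.1 / [2750 × (1 + 0.0518 × 17.1)] = 4.69×10^6 / 5186 = 903.9 m³.
τ = V/Q = 903.9/550 = 1.643 d, or 39.44 h.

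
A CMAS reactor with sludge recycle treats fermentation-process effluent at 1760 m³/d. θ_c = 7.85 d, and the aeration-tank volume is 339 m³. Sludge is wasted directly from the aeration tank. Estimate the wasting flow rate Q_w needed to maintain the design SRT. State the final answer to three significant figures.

Q_w ≈ 43.2 m³/d

With mixed-liquor wasting, θ_c = V/Q_w, so Q_w = V/θ_c = 339.0/7.85 = 43.18 m³/d.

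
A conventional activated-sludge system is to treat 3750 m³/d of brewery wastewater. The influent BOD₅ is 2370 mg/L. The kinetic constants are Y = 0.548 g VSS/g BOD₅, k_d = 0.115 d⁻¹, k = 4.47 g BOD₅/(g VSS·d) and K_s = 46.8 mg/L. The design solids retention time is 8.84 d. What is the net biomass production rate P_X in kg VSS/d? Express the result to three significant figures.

For a completely mixed reactor with recycle the Lawrence–McCarty relation gives S = K_s·(1 + k_d·θ_c) / [θ_c·(Y·k − k_d) − 1] = 46.8 × (1 + 0.115 × 8.84) / [8.84 × (0.548 × 4.47 − 0.115) − 1] = 94.38 / 19.64 = 4.806 mg/L.
The observed yield is Y_obs = Y/(1 + k_d·θ_c) = 0.548 / (1 + 0.115 × 8.84) = 0.548 / 2.017 = 0.2717 g VSS per g BOD₅ removed.
ΔS = 2370 − 4.81 = 2365 mg/L, so the substrate removal rate is 3750 × 2365/1000 = 8869 kg BOD₅/d.
Biomass produced: P_X = Y_obs·Q·ΔS = 0.2717 × 8869 ≈ 2410 kg VSS/d.

P_X ≈ 2410 kg VSS/d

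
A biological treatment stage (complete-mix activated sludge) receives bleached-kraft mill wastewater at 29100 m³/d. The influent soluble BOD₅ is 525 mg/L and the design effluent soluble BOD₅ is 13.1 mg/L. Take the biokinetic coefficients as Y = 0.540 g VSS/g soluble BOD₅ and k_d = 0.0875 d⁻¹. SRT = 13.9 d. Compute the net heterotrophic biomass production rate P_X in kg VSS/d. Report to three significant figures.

The observed yield is Y_obs = Y/(1 + k_d·θ_c) = 0.540 / (1 + 0.0875 × 13.9) = 0.540 / 2.216 = 0.2437 g VSS per g soluble BOD₅ removed.
ΔS = 525 − 13.1 = 511.9 mg/L, so the substrate removal rate is 29100 × 511.9/1000 = 14896 kg soluble BOD₅/d.
So the net sludge growth is P_X = 0.2437 × 14896 = 3630 kg VSS/d.

P_X ≈ 3630 kg VSS/d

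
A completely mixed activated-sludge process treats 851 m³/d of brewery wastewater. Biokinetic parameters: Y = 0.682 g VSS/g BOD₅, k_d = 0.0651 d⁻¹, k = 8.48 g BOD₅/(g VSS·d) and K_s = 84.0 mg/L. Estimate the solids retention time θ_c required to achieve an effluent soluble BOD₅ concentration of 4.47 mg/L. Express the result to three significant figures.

From 1/θ_c = Y·k·S/(K_s + S) − k_d: Y·k·S/(K_s+S) = 0.682 × 8.48 × 4.47 / (84.0 + 4.47) = 0.2922 d⁻¹.
Then 1/θ_c = μ − k_d = 0.2922 − 0.0651 = 0.2271 d⁻¹, giving θ_c = 4.403 d.

θ_c ≈ 4.40 d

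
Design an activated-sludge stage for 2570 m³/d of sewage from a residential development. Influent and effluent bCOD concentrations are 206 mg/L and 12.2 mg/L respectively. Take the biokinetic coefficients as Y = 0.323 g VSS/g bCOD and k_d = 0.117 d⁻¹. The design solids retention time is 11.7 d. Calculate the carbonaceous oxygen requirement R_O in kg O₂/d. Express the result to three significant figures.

R_O ≈ 402 kg O₂/d

Y_obs = Y / (1 + k_d θ_c) = 0.323 / (1 + 0.117 × 11.7) = 0.323 / 2.369 = 0.1364.
Substrate removed = Q·(S₀ − S) = 2570 m³/d × (206 − 12.2) g/m³ = 4.98×10^5 g/d = 498.1 kg/d.
P_X = Y_obs·Q·(S₀ − S) = 0.1364 × 498.1 = 67.91 kg VSS/d.
R_O = Q·ΔS − 1.42 P_X = 498.1 − 96.43 = 401.6 kg O₂/d.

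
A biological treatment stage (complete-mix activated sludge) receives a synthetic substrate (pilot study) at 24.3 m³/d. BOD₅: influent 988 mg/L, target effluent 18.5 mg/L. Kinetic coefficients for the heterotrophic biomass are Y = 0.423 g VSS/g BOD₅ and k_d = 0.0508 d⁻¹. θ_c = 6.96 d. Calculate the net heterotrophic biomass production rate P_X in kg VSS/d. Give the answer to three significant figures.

P_X ≈ 7.36 kg VSS/d

Correct the yield for decay: Y_obs = Y/(1 + k_d θ_c) = 0.423 / (1 + 0.0508 × 6.96) = 0.423 / 1.354 = 0.3125.
ΔS = 988 − 18.5 = 969.5 mg/L, so the substrate removal rate is 24.3 × 969.5/1000 = 23.56 kg BOD₅/d.
P_X = Y_obs · Q(S₀ − S) = 0.3125 × 23.56 = 7.362 kg VSS/d.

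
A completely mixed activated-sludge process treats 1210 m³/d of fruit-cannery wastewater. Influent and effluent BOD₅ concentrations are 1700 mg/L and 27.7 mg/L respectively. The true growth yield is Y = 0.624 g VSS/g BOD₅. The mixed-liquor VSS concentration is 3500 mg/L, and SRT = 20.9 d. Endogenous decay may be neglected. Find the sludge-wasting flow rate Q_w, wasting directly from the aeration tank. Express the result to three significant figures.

With k_d = 0 the design equation reduces to V = Y Q (S₀−S) θ_c / X = 0.624 × 1210 × (1700 − 27.7) × 20.9 / 3500 = 7540 m³.
With mixed-liquor wasting, θ_c = V/Q_w, so Q_w = V/θ_c = 7540/20.9 = 360.8 m³/d.

Q_w ≈ 361 m³/d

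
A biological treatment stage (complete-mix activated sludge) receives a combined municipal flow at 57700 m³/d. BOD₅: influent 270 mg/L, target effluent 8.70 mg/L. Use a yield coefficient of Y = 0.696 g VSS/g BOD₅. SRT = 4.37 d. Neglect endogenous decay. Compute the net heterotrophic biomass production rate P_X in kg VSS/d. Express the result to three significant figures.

With endogenous decay neglected, the observed yield equals the true yield: Y_obs = Y = 0.696 g VSS/g BOD₅.
Mass of BOD₅ removed per day: Q(S₀ − S) = 57700 × 261.3 g/m³ = 15077 kg/d.
So the net sludge growth is P_X = 0.6960 × 15077 = 10494 kg VSS/d.

P_X ≈ 10500 kg VSS/d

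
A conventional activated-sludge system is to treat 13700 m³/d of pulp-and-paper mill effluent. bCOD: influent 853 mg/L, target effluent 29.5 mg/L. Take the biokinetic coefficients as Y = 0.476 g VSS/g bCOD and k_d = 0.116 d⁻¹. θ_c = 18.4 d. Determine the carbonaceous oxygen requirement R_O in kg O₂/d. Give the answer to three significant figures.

R_O ≈ 8850 kg O₂/d

Correct the yield for decay: Y_obs = Y/(1 + k_d θ_c) = 0.476 / (1 + 0.116 × 18.4) = 0.476 / 3.134 = 0.1519.
Substrate removed = Q·(S₀ − S) = 13700 m³/d × (853 − 29.5) g/m³ = 1.13×10^7 g/d = 11282 kg/d.
Net sludge production P_X = 0.1519 × 11282 = 1713 kg VSS/d.
R_O = Q·(S₀ − S) − 1.42·P_X = 11282 − 1.42 × 1713 = 8849 kg O₂/d.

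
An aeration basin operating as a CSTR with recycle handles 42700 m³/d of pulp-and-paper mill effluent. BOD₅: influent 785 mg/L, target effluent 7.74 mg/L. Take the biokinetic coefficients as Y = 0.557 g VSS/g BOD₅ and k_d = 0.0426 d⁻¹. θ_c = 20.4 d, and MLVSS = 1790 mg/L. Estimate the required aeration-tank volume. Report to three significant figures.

Rearranging the biomass balance for a CMAS with decay, V = Y·Q·ΔS·θ_c / [X·(1+k_d θ_c)] = 0.557 × 42700 × (785 − 7.74) × 20.4 / [1790 × (1 + 0.0426 × 20.4)] = 3.77×10^8 / 3346 = 112722 m³.

V ≈ 113000 m³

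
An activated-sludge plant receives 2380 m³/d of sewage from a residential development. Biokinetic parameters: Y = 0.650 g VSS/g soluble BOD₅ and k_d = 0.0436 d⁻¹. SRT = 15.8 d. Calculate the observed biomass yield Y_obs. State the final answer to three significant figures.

Correct the yield for decay: Y_obs = Y/(1 + k_d θ_c) = 0.650 / (1 + 0.0436 × 15.8) = 0.650 / 1.689 = 0.3849.

Y_obs ≈ 0.385 g VSS/g soluble BOD₅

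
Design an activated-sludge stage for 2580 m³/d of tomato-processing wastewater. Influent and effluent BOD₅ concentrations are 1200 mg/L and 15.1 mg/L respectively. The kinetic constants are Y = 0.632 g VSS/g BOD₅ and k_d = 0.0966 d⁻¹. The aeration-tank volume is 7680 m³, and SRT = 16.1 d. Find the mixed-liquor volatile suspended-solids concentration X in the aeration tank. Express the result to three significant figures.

X ≈ 1590 mg/L

Solving the biomass balance for X: X = Y Q (S₀−S) θ_c / [V (1+k_d θ_c)] = 0.632 × 2580 × (1200 − 15.1) × 16.1 / [7680 × (1 + 0.0966 × 16.1)] = 1585 mg/L.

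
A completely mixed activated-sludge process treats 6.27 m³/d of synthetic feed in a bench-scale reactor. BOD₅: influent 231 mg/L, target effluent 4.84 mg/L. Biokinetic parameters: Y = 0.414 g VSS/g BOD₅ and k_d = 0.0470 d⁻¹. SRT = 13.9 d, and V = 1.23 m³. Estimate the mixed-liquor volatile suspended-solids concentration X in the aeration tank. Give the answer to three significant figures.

From V·X·(1 + k_d·θ_c) = Y·Q·(S₀ − S)·θ_c: X = 0.414 × 6.27 × (231 − 4.84) × 13.9 / [1.23 × (1 + 0.0470 × 13.9)] = 4013 mg/L.

X ≈ 4010 mg/L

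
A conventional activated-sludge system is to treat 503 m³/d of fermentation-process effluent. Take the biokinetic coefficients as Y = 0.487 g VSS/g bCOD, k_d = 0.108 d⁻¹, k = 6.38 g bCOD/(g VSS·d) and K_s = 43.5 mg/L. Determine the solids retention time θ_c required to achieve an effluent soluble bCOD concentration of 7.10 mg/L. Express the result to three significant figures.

At the target effluent, Y k S/(K_s+S) = 0.487×6.38×7.10/50.60 = 0.4360 d⁻¹.
1/θ_c = 0.4360 − 0.108 = 0.3280 d⁻¹, so θ_c = 3.049 d.

θ_c ≈ 3.05 d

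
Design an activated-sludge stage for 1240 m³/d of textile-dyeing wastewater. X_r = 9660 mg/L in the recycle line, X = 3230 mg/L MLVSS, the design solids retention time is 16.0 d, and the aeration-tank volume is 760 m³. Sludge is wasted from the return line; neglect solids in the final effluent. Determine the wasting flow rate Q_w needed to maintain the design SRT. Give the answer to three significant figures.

θ_c = V·X/(Q_w·X_r) when wasting from the recycle, so Q_w = V·X/(θ_c·X_r) = 760.0 × 3230 / (16.0 × 9660) = 15.88 m³/d.

Q_w ≈ 15.9 m³/d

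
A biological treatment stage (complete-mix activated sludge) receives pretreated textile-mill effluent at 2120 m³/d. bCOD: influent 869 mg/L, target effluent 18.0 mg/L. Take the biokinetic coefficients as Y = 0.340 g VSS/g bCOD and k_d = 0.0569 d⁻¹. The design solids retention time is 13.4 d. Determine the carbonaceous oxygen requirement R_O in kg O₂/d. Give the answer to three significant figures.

Correct the yield for decay: Y_obs = Y/(1 + k_d θ_c) = 0.340 / (1 + 0.0569 × 13.4) = 0.340 / 1.762 = 0.1929.
Mass of bCOD removed per day: Q(S₀ − S) = 2120 × 851.0 g/m³ = 1804 kg/d.
P_X = Y_obs·Q·(S₀ − S) = 0.1929 × 1804 = 348.0 kg VSS/d.
R_O = Q·(S₀ − S) − 1.42·P_X = 1804 − 1.42 × 348.0 = 1310 kg O₂/d.

R_O ≈ 1310 kg O₂/d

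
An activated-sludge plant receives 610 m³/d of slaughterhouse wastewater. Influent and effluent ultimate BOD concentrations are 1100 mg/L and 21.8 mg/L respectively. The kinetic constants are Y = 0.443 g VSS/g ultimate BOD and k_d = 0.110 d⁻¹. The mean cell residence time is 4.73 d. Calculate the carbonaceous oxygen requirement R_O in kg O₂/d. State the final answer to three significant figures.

The observed yield is Y_obs = Y/(1 + k_d·θ_c) = 0.443 / (1 + 0.110 × 4.73) = 0.443 / 1.520 = 0.2914 g VSS per g ultimate BOD removed.
Mass of ultimate BOD removed per day: Q(S₀ − S) = 610 × 1078 g/m³ = 657.7 kg/d.
P_X = Y_obs·Q·(S₀ − S) = 0.2914 × 657.7 = 191.6 kg VSS/d.
R_O = Q·ΔS − 1.42 P_X = 657.7 − 272.1 = 385.6 kg O₂/d.

R_O ≈ 386 kg O₂/d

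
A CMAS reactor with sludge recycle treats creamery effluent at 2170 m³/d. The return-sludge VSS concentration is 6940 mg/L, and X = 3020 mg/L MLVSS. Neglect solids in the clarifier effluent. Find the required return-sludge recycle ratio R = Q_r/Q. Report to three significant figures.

R = Q_r/Q = X/(X_r − X) = 3020 / (6940 − 3020) = 0.7704.

R ≈ 0.770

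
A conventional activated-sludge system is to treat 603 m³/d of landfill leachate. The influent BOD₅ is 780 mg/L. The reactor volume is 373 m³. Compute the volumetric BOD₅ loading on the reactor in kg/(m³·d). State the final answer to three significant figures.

L_v ≈ 1.26 kg BOD₅/(m³·d)

L_v = Q S₀ / V = 603 × 780 × 10⁻³ / 373.0 = 1.261 kg/(m³·d).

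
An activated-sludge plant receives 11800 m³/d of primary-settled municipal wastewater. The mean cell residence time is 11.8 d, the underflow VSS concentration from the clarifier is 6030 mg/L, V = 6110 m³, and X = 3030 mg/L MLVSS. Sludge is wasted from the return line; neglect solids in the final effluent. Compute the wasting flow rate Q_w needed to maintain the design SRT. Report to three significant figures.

Q_w ≈ 260 m³/d

θ_c = V·X/(Q_w·X_r) when wasting from the recycle, so Q_w = V·X/(θ_c·X_r) = 6110 × 3030 / (11.8 × 6030) = 260.2 m³/d.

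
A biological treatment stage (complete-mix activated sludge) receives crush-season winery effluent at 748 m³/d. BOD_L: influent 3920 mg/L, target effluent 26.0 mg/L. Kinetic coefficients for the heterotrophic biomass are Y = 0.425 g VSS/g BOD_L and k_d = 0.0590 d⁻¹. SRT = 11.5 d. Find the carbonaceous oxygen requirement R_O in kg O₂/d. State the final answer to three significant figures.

R_O ≈ 1870 kg O₂/d

Correct the yield for decay: Y_obs = Y/(1 + k_d θ_c) = 0.425 / (1 + 0.0590 × 11.5) = 0.425 / 1.679 = 0.2532.
Mass of BOD_L removed per day: Q(S₀ − S) = 748 × 3894 g/m³ = 2913 kg/d.
P_X = Y_obs·Q·(S₀ − S) = 0.2532 × 2913 = 737.5 kg VSS/d.
R_O = Q·(S₀ − S) − 1.42·P_X = 2913 − 1.42 × 737.5 = 1865 kg O₂/d.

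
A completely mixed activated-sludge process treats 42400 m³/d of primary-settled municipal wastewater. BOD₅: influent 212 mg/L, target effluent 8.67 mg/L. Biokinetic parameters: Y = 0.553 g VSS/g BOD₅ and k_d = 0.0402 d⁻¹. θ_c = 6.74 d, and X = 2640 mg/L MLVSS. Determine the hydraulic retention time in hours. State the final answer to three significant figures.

τ ≈ 5.42 h

From the SRT design equation V = Y Q (S₀−S) θ_c / [X (1 + k_d θ_c)] = 0.553 × 42400 × (212 − 8.67) × 6.74 / [2640 × (1 + 0.0402 × 6.74)] = 3.21×10^7 / 3355 = 9577 m³.
HRT = V/Q = 9577 m³ / 42400 m³·d⁻¹ = 0.2259 d × 24 = 5.421 h.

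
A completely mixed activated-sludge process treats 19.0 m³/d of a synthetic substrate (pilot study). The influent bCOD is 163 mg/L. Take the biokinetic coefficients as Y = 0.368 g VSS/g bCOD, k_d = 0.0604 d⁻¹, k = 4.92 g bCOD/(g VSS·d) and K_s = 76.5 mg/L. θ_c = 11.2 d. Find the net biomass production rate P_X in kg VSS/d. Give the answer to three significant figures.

For a completely mixed reactor with recycle the Lawrence–McCarty relation gives S = K_s·(1 + k_d·θ_c) / [θ_c·(Y·k − k_d) − 1] = 76.5 × (1 + 0.0604 × 11.2) / [11.2 × (0.368 × 4.92 − 0.0604) − 1] = 128.3 / 18.60 = 6.895 mg/L.
Correct the yield for decay: Y_obs = Y/(1 + k_d θ_c) = 0.368 / (1 + 0.0604 × 11.2) = 0.368 / 1.676 = 0.2195.
Mass of bCOD removed per day: Q(S₀ − S) = 19.0 × 156.1 g/m³ = 2.966 kg/d.
Net biomass production P_X = Y_obs × Q·(S₀ − S) = 0.2195 × 2.966 = 0.6511 kg VSS/d.

P_X ≈ 0.651 kg VSS/d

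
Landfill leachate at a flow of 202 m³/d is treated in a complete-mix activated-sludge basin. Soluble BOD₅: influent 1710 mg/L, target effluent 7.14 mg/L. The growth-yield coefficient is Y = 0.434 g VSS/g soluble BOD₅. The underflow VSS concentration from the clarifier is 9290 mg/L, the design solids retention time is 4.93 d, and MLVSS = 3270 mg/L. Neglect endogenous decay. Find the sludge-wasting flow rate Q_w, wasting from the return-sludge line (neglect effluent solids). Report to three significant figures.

Q_w ≈ 16.1 m³/d

Biomass mass balance (decay neglected): V·X = Y·Q·(S₀ − S)·θ_c, so V = 0.434 × 202 × (1710 − 7.14) × 4.93 / 3270 = 225.1 m³.
Wasting from the return line (neglecting effluent solids): Q_w = V·X / (θ_c·X_r) = 225.1 × 3270 / (4.93 × 9290) = 16.07 m³/d.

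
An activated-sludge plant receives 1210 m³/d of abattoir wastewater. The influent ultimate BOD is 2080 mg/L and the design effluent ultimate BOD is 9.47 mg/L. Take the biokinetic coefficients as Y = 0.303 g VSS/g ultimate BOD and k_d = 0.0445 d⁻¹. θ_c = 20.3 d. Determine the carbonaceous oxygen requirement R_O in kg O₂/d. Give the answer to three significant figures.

Correct the yield for decay: Y_obs = Y/(1 + k_d θ_c) = 0.303 / (1 + 0.0445 × 20.3) = 0.303 / 1.903 = 0.1592.
Substrate removed = Q·(S₀ − S) = 1210 m³/d × (2080 − 9.47) g/m³ = 2.51×10^6 g/d = 2505 kg/d.
Biomass synthesised: P_X = Y_obs × 2505 = 398.8 kg VSS/d.
Carbonaceous O₂ demand = substrate oxidised − cell-mass equivalent = 2505 − 1.42 × 398.8 = 1939 kg O₂/d.

R_O ≈ 1940 kg O₂/d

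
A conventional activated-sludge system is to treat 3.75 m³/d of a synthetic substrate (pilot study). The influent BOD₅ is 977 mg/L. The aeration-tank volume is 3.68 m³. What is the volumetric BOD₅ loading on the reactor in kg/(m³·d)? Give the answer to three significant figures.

L_v = Q S₀ / V = 3.75 × 977 × 10⁻³ / 3.680 = 0.9956 kg/(m³·d).

L_v ≈ 0.996 kg BOD₅/(m³·d)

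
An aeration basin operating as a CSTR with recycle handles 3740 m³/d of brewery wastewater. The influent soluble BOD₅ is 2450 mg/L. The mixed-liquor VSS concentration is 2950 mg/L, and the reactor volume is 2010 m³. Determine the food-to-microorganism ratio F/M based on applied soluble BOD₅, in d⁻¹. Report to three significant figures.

F/M = Q·S₀ / (V·X) = 3740 × 2450 / (2010 × 2950) = 1.545 g soluble BOD₅·(g VSS·d)⁻¹.

F/M ≈ 1.55 d⁻¹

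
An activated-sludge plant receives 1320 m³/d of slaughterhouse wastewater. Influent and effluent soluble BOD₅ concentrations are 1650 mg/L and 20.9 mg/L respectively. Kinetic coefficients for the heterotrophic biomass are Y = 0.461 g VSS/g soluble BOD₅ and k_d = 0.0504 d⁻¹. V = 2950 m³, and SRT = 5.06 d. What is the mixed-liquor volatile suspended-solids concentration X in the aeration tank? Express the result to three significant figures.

Solving the biomass balance for X: X = Y Q (S₀−S) θ_c / [V (1+k_d θ_c)] = 0.461 × 1320 × (1650 − 20.9) × 5.06 / [2950 × (1 + 0.0504 × 5.06)] = 1355 mg/L.

X ≈ 1350 mg/L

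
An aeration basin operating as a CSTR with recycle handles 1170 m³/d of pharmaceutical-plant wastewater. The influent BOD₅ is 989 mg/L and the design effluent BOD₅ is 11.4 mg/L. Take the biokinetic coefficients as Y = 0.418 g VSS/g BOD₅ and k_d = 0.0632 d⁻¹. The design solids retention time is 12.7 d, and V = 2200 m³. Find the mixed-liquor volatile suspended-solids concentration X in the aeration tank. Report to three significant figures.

Solving the biomass balance for X: X = Y Q (S₀−S) θ_c / [V (1+k_d θ_c)] = 0.418 × 1170 × (989 − 11.4) × 12.7 / [2200 × (1 + 0.0632 × 12.7)] = 1531 mg/L.

X ≈ 1530 mg/L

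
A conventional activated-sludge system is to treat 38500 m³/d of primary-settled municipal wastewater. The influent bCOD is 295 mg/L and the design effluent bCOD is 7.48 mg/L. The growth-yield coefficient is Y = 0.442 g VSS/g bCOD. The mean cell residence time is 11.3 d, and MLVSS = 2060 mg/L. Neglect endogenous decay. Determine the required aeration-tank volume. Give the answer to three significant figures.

V ≈ 26800 m³

V·X = Y·Q·ΔS·θ_c gives V = 0.442 × 38500 × (295 − 7.48) × 11.3 / 2060 = 26839 m³.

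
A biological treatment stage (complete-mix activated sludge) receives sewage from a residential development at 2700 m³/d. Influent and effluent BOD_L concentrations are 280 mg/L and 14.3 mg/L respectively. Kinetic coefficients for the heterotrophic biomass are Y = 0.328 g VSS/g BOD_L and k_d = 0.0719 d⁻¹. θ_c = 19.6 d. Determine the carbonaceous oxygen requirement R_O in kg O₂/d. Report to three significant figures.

Y_obs = Y / (1 + k_d θ_c) = 0.328 / (1 + 0.0719 × 19.6) = 0.328 / 2.409 = 0.1361.
Substrate removed = Q·(S₀ − S) = 2700 m³/d × (280 − 14.3) g/m³ = 7.17×10^5 g/d = 717.4 kg/d.
Net sludge production P_X = 0.1361 × 717.4 = 97.67 kg VSS/d.
R_O = Q·ΔS − 1.42 P_X = 717.4 − 138.7 = 578.7 kg O₂/d.

R_O ≈ 579 kg O₂/d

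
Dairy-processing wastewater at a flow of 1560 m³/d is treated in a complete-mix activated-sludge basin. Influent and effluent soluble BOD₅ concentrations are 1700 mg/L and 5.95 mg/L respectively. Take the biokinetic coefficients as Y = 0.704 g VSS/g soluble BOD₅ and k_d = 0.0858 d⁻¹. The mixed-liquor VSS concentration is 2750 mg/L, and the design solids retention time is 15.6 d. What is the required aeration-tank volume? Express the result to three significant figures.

V ≈ 4510 m³

Rearranging the biomass balance for a CMAS with decay, V = Y·Q·ΔS·θ_c / [X·(1+k_d θ_c)] = 0.704 × 1560 × (1700 − 5.95) × 15.6 / [2750 × (1 + 0.0858 × 15.6)] = 2.9×10^7 / 6431 = 4513 m³.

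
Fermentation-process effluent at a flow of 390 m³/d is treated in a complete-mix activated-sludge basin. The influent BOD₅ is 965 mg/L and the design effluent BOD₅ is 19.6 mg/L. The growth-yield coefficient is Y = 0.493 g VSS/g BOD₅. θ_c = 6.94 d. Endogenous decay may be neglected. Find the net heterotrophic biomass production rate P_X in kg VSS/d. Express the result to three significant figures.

With endogenous decay neglected, the observed yield equals the true yield: Y_obs = Y = 0.493 g VSS/g BOD₅.
ΔS = 965 − 19.6 = 945.4 mg/L, so the substrate removal rate is 390 × 945.4/1000 = 368.7 kg BOD₅/d.
Net biomass production P_X = Y_obs × Q·(S₀ − S) = 0.4930 × 368.7 = 181.8 kg VSS/d.

P_X ≈ 182 kg VSS/d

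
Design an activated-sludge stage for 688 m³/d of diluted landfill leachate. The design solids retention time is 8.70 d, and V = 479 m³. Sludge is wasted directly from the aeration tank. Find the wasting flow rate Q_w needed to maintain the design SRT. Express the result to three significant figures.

Q_w ≈ 55.1 m³/d

With mixed-liquor wasting, θ_c = V/Q_w, so Q_w = V/θ_c = 479.0/8.70 = 55.06 m³/d.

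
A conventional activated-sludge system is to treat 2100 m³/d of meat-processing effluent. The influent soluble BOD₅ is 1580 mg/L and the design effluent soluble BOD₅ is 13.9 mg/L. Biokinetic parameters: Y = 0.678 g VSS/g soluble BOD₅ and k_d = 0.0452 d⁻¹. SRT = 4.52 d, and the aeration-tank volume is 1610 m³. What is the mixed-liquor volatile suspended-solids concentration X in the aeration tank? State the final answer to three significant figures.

X = Y·Q·ΔS·θ_c / [V·(1 + k_d θ_c)] = 0.678 × 2100 × (1580 − 13.9) × 4.52 / [1610 × (1 + 0.0452 × 4.52)] = 5198 mg/L.

X ≈ 5200 mg/L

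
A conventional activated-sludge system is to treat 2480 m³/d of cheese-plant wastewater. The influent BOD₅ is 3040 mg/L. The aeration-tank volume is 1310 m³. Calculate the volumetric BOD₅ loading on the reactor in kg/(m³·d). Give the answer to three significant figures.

L_v ≈ 5.76 kg BOD₅/(m³·d)

Volumetric loading L_v = Q·S₀ / V = 2480 × 3040 g/m³ / 1310 m³ = 5755 g/(m³·d) = 5.755 kg BOD₅/(m³·d).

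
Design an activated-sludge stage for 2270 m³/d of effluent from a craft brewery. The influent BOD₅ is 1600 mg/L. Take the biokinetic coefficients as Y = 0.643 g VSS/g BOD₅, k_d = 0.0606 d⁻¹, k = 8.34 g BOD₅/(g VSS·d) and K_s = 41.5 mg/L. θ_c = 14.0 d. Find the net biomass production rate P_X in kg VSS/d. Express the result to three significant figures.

P_X ≈ 1260 kg VSS/d

Effluent substrate depends only on kinetics and SRT: S = K_s(1 + k_d θ_c) / [θ_c(Yk − k_d) − 1] = 41.5 × (1 + 0.0606 × 14.0) / [14.0 × (0.643 × 8.34 − 0.0606) − 1] = 76.71 / 73.23 = 1.048 mg/L.
Correct the yield for decay: Y_obs = Y/(1 + k_d θ_c) = 0.643 / (1 + 0.0606 × 14.0) = 0.643 / 1.848 = 0.3479.
Mass of BOD₅ removed per day: Q(S₀ − S) = 2270 × 1599 g/m³ = 3630 kg/d.
So the net sludge growth is P_X = 0.3479 × 3630 = 1263 kg VSS/d.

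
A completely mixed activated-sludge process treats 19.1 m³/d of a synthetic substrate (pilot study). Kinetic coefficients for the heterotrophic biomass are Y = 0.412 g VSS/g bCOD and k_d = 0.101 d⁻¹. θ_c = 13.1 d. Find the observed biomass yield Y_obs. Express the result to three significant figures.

Correct the yield for decay: Y_obs = Y/(1 + k_d θ_c) = 0.412 / (1 + 0.101 × 13.1) = 0.412 / 2.323 = 0.1773.

Y_obs ≈ 0.177 g VSS/g bCOD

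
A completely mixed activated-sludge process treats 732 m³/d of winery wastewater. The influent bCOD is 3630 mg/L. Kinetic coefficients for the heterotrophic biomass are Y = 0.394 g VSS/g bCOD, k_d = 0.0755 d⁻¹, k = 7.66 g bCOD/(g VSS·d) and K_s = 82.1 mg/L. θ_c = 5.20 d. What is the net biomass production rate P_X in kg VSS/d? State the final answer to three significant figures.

P_X ≈ 750 kg VSS/d

Effluent substrate depends only on kinetics and SRT: S = K_s(1 + k_d θ_c) / [θ_c(Yk − k_d) − 1] = 82.1 × (1 + 0.0755 × 5.20) / [5.20 × (0.394 × 7.66 − 0.0755) − 1] = 114.3 / 14.30 = 7.995 mg/L.
Observed yield with endogenous decay: Y_obs = Y / (1 + k_d·θ_c) = 0.394 / (1 + 0.0755 × 5.20) = 0.394 / 1.393 = 0.2829 g VSS/g bCOD.
Substrate removed = Q·(S₀ − S) = 732 m³/d × (3630 − 7.99) g/m³ = 2.65×10^6 g/d = 2651 kg/d.
P_X = Y_obs · Q(S₀ − S) = 0.2829 × 2651 = 750.1 kg VSS/d.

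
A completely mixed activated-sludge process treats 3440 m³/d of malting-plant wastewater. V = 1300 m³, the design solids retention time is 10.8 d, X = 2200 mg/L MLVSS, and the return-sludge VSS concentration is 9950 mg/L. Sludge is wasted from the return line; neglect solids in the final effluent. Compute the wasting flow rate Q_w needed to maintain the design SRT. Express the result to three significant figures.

Q_w ≈ 26.6 m³/d

Wasting from the return line (neglecting effluent solids): Q_w = V·X / (θ_c·X_r) = 1300 × 2200 / (10.8 × 9950) = 26.61 m³/d.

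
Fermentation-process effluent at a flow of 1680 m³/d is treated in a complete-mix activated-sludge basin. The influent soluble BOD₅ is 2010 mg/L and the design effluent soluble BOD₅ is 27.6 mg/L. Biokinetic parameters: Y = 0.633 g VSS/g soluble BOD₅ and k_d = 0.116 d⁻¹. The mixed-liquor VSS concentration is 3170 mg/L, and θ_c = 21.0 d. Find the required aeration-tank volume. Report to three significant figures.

V ≈ 4060 m³

Steady-state biomass mass balance: V·X·(1 + k_d·θ_c) = Y·Q·(S₀ − S)·θ_c, so V = 0.633 × 1680 × (2010 − 27.6) × 21.0 / [3170 × (1 + 0.116 × 21.0)] = 4.43×10^7 / 10892 = 4065 m³.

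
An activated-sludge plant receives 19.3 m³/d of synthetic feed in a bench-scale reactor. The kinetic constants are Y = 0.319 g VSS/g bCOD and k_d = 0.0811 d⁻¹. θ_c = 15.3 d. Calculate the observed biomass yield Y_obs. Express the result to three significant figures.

Y_obs = Y / (1 + k_d θ_c) = 0.319 / (1 + 0.0811 × 15.3) = 0.319 / 2.241 = 0.1424.

Y_obs ≈ 0.142 g VSS/g bCOD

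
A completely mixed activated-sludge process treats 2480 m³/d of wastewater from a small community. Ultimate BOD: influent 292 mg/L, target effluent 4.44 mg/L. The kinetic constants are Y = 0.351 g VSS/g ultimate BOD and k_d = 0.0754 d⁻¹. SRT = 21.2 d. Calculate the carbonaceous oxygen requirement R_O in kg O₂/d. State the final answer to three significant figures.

R_O ≈ 576 kg O₂/d

Y_obs = Y / (1 + k_d θ_c) = 0.351 / (1 + 0.0754 × 21.2) = 0.351 / 2.598 = 0.1351.
Mass of ultimate BOD removed per day: Q(S₀ − S) = 2480 × 287.6 g/m³ = 713.1 kg/d.
Net sludge production P_X = 0.1351 × 713.1 = 96.33 kg VSS/d.
R_O = Q·ΔS − 1.42 P_X = 713.1 − 136.8 = 576.4 kg O₂/d.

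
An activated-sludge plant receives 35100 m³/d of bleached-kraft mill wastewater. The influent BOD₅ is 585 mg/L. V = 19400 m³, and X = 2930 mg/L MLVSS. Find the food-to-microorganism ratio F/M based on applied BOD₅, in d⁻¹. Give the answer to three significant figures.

Food-to-microorganism ratio F/M = Q S₀ / (V X) = 35100 × 585 / (19400 × 2930) = 0.3612 d⁻¹.

F/M ≈ 0.361 d⁻¹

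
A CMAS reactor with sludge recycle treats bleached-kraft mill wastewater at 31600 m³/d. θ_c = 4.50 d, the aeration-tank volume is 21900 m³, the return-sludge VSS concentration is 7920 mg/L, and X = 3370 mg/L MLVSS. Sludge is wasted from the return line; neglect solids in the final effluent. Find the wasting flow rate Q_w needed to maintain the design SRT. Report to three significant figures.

Q_w ≈ 2070 m³/d

Wasting from the return line (neglecting effluent solids): Q_w = V·X / (θ_c·X_r) = 21900 × 3370 / (4.50 × 7920) = 2071 m³/d.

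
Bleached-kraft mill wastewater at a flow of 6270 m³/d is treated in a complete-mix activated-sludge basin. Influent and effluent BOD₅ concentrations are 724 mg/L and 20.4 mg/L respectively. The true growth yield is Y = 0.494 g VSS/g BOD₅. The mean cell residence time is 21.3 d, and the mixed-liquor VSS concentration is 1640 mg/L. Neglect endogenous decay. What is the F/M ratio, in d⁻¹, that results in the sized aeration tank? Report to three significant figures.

F/M ≈ 0.0978 d⁻¹

Biomass mass balance (decay neglected): V·X = Y·Q·(S₀ − S)·θ_c, so V = 0.494 × 6270 × (724 − 20.4) × 21.3 / 1640 = 28305 m³.
Food-to-microorganism ratio F/M = Q S₀ / (V X) = 6270 × 724 / (28305 × 1640) = 0.09779 d⁻¹.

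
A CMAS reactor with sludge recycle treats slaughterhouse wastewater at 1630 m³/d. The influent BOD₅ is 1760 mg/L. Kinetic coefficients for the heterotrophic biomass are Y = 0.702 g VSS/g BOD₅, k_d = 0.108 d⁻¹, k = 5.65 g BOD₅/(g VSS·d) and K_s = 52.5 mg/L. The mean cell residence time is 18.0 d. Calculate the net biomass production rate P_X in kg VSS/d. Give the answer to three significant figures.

For a completely mixed reactor with recycle the Lawrence–McCarty relation gives S = K_s·(1 + k_d·θ_c) / [θ_c·(Y·k − k_d) − 1] = 52.5 × (1 + 0.108 × 18.0) / [18.0 × (0.702 × 5.65 − 0.108) − 1] = 154.6 / 68.45 = 2.258 mg/L.
Y_obs = Y / (1 + k_d θ_c) = 0.702 / (1 + 0.108 × 18.0) = 0.702 / 2.944 = 0.2385.
Substrate removed = Q·(S₀ − S) = 1630 m³/d × (1760 − 2.26) g/m³ = 2.87×10^6 g/d = 2865 kg/d.
Net biomass production P_X = Y_obs × Q·(S₀ − S) = 0.2385 × 2865 = 683.2 kg VSS/d.

P_X ≈ 683 kg VSS/d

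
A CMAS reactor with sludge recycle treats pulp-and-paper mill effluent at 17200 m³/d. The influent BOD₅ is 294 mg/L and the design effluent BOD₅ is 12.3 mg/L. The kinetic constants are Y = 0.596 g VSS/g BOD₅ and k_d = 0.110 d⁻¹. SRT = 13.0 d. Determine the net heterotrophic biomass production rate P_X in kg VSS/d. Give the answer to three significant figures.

Correct the yield for decay: Y_obs = Y/(1 + k_d θ_c) = 0.596 / (1 + 0.110 × 13.0) = 0.596 / 2.430 = 0.2453.
Substrate removed = Q·(S₀ − S) = 17200 m³/d × (294 − 12.3) g/m³ = 4.85×10^6 g/d = 4845 kg/d.
So the net sludge growth is P_X = 0.2453 × 4845 = 1188 kg VSS/d.

P_X ≈ 1190 kg VSS/d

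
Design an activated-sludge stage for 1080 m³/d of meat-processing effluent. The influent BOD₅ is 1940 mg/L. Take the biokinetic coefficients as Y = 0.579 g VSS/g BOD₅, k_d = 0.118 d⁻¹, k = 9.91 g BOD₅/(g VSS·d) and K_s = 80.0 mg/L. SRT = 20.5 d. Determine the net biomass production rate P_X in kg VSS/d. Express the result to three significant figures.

From the Monod/SRT balance for a CMAS, S = K_s·(1+k_d θ_c)/[θ_c·(Y k − k_d) − 1] = 80.0 × (1 + 0.118 × 20.5) / [20.5 × (0.579 × 9.91 − 0.118) − 1] = 273.5 / 114.2 = 2.395 mg/L.
Correct the yield for decay: Y_obs = Y/(1 + k_d θ_c) = 0.579 / (1 + 0.118 × 20.5) = 0.579 / 3.419 = 0.1693.
Q·(S₀ − S) = 1080 × (1940 − 2.39) × 10⁻³ = 2093 kg/d removed.
So the net sludge growth is P_X = 0.1693 × 2093 = 354.4 kg VSS/d.

P_X ≈ 354 kg VSS/d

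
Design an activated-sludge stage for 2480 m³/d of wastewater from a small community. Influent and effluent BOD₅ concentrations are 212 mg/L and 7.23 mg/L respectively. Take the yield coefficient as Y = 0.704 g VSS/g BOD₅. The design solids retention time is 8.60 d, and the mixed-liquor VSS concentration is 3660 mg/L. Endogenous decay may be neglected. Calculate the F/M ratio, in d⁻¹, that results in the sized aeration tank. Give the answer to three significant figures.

F/M ≈ 0.171 d⁻¹

V·X = Y·Q·ΔS·θ_c gives V = 0.704 × 2480 × (212 − 7.23) × 8.60 / 3660 = 840.1 m³.
F/M = applied load / biomass = Q·S₀/(V·X) = 2480 × 212 / (840.1 × 3660) = 0.1710 d⁻¹.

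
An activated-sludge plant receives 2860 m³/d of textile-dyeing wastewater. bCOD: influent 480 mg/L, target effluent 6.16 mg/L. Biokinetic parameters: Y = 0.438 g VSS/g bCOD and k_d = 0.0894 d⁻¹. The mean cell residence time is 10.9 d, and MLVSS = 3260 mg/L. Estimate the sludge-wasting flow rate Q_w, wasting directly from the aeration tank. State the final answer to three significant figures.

Rearranging the biomass balance for a CMAS with decay, V = Y·Q·ΔS·θ_c / [X·(1+k_d θ_c)] = 0.438 × 2860 × (480 − 6.16) × 10.9 / [3260 × (1 + 0.0894 × 10.9)] = 6.47×10^6 / 6437 = 1005 m³.
Wasting from the aeration tank: Q_w = V / θ_c = 1005 / 10.9 = 92.22 m³/d.

Q_w ≈ 92.2 m³/d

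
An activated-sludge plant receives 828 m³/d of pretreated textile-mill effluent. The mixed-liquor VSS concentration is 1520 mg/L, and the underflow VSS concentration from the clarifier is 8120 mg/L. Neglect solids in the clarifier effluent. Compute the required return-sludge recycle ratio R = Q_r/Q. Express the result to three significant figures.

Solids balance on the clarifier gives (1+R)X = R·X_r, so R = X/(X_r − X) = 1520 / (8120 − 1520) = 0.2303.

R ≈ 0.230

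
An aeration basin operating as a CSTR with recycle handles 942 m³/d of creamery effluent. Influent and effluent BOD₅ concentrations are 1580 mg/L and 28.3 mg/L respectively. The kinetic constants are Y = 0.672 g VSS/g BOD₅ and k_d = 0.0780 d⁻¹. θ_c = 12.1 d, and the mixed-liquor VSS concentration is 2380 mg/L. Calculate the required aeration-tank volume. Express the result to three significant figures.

Steady-state biomass mass balance: V·X·(1 + k_d·θ_c) = Y·Q·(S₀ − S)·θ_c, so V = 0.672 × 942 × (1580 − 28.3) × 12.1 / [2380 × (1 + 0.0780 × 12.1)] = 1.19×10^7 / 4626 = 2569 m³.

V ≈ 2570 m³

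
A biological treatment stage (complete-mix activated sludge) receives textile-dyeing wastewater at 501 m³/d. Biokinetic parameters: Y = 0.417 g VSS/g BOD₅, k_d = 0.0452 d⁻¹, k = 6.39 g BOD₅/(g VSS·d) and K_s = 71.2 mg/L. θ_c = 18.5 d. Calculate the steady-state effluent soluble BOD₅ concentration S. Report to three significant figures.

Effluent substrate depends only on kinetics and SRT: S = K_s(1 + k_d θ_c) / [θ_c(Yk − k_d) − 1] = 71.2 × (1 + 0.0452 × 18.5) / [18.5 × (0.417 × 6.39 − 0.0452) − 1] = 130.7 / 47.46 = 2.755 mg/L.

S ≈ 2.75 mg/L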